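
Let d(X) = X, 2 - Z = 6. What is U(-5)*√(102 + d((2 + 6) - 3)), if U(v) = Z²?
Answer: 16*√107 ≈ 165.51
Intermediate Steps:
Z = -4 (Z = 2 - 1*6 = 2 - 6 = -4)
U(v) = 16 (U(v) = (-4)² = 16)
U(-5)*√(102 + d((2 + 6) - 3)) = 16*√(102 + ((2 + 6) - 3)) = 16*√(102 + (8 - 3)) = 16*√(102 + 5) = 16*√107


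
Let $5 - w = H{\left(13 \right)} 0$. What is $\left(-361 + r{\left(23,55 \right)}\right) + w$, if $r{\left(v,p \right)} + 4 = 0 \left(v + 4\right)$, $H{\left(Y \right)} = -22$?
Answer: $-360$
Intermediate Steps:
$r{\left(v,p \right)} = -4$ ($r{\left(v,p \right)} = -4 + 0 \left(v + 4\right) = -4 + 0 \left(4 + v\right) = -4 + 0 = -4$)
$w = 5$ ($w = 5 - \left(-22\right) 0 = 5 - 0 = 5 + 0 = 5$)
$\left(-361 + r{\left(23,55 \right)}\right) + w = \left(-361 - 4\right) + 5 = -365 + 5 = -360$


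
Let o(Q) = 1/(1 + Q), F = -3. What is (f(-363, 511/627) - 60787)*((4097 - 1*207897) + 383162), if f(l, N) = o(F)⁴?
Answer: -87222933471/8 ≈ -1.0903e+10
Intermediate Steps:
f(l, N) = 1/16 (f(l, N) = (1/(1 - 3))⁴ = (1/(-2))⁴ = (-½)⁴ = 1/16)
(f(-363, 511/627) - 60787)*((4097 - 1*207897) + 383162) = (1/16 - 60787)*((4097 - 1*207897) + 383162) = -972591*((4097 - 207897) + 383162)/16 = -972591*(-203800 + 383162)/16 = -972591/16*179362 = -87222933471/8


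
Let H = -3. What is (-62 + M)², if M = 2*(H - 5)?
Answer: 6084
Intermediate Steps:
M = -16 (M = 2*(-3 - 5) = 2*(-8) = -16)
(-62 + M)² = (-62 - 16)² = (-78)² = 6084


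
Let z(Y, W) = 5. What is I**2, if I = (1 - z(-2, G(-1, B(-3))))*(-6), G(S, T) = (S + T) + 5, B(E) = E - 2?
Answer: 576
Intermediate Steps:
B(E) = -2 + E
G(S, T) = 5 + S + T
I = 24 (I = (1 - 1*5)*(-6) = (1 - 5)*(-6) = -4*(-6) = 24)
I**2 = 24**2 = 576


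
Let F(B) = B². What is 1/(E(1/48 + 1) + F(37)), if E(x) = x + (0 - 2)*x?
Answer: 48/65663 ≈ 0.00073101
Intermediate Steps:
E(x) = -x (E(x) = x - 2*x = -x)
1/(E(1/48 + 1) + F(37)) = 1/(-(1/48 + 1) + 37²) = 1/(-(1/48 + 1) + 1369) = 1/(-1*49/48 + 1369) = 1/(-49/48 + 1369) = 1/(65663/48) = 48/65663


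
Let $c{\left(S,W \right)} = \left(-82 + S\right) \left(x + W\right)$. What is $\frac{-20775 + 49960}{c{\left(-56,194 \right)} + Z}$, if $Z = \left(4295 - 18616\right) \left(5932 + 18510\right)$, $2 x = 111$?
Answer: $- \frac{29185}{350068313} \approx -8.3369 \cdot 10^{-5}$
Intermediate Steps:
$x = \frac{111}{2}$ ($x = \frac{1}{2} \cdot 111 = \frac{111}{2} \approx 55.5$)
$Z = -350033882$ ($Z = \left(-14321\right) 24442 = -350033882$)
$c{\left(S,W \right)} = \left(-82 + S\right) \left(\frac{111}{2} + W\right)$
$\frac{-20775 + 49960}{c{\left(-56,194 \right)} + Z} = \frac{-20775 + 49960}{\left(-4551 - 15908 + \frac{111}{2} \left(-56\right) - 10864\right) - 350033882} = \frac{29185}{\left(-4551 - 15908 - 3108 - 10864\right) - 350033882} = \frac{29185}{-34431 - 350033882} = \frac{29185}{-350068313} = 29185 \left(- \frac{1}{350068313}\right) = - \frac{29185}{350068313}$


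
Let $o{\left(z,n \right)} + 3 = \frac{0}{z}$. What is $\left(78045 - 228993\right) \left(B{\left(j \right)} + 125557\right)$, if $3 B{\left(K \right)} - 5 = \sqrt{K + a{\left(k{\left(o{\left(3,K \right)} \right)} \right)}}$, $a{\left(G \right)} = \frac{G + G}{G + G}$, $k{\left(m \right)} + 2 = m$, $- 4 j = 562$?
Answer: $-18952829616 - 75474 i \sqrt{62} \approx -1.8953 \cdot 10^{10} - 5.9428 \cdot 10^{5} i$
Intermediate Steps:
$j = - \frac{281}{2}$ ($j = \left(- \frac{1}{4}\right) 562 = - \frac{281}{2} \approx -140.5$)
$o{\left(z,n \right)} = -3$ ($o{\left(z,n \right)} = -3 + \frac{0}{z} = -3 + 0 = -3$)
$k{\left(m \right)} = -2 + m$
$a{\left(G \right)} = 1$ ($a{\left(G \right)} = \frac{2 G}{2 G} = 2 G \frac{1}{2 G} = 1$)
$B{\left(K \right)} = \frac{5}{3} + \frac{\sqrt{1 + K}}{3}$ ($B{\left(K \right)} = \frac{5}{3} + \frac{\sqrt{K + 1}}{3} = \frac{5}{3} + \frac{\sqrt{1 + K}}{3}$)
$\left(78045 - 228993\right) \left(B{\left(j \right)} + 125557\right) = \left(78045 - 228993\right) \left(\left(\frac{5}{3} + \frac{\sqrt{1 - \frac{281}{2}}}{3}\right) + 125557\right) = - 150948 \left(\left(\frac{5}{3} + \frac{\sqrt{- \frac{279}{2}}}{3}\right) + 125557\right) = - 150948 \left(\left(\frac{5}{3} + \frac{\frac{3}{2} i \sqrt{62}}{3}\right) + 125557\right) = - 150948 \left(\left(\frac{5}{3} + \frac{i \sqrt{62}}{2}\right) + 125557\right) = - 150948 \left(\frac{376676}{3} + \frac{i \sqrt{62}}{2}\right) = -18952829616 - 75474 i \sqrt{62}$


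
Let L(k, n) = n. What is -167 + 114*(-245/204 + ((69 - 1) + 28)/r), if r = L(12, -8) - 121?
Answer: -568351/1462 ≈ -388.75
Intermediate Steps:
r = -129 (r = -8 - 121 = -129)
-167 + 114*(-245/204 + ((69 - 1) + 28)/r) = -167 + 114*(-245/204 + ((69 - 1) + 28)/(-129)) = -167 + 114*(-245*1/204 + (68 + 28)*(-1/129)) = -167 + 114*(-245/204 + 96*(-1/129)) = -167 + 114*(-245/204 - 32/43) = -167 + 114*(-17063/8772) = -167 - 324197/1462 = -568351/1462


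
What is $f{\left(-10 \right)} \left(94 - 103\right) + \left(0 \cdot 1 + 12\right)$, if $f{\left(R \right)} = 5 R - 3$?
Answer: $489$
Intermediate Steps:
$f{\left(R \right)} = -3 + 5 R$
$f{\left(-10 \right)} \left(94 - 103\right) + \left(0 \cdot 1 + 12\right) = \left(-3 + 5 \left(-10\right)\right) \left(94 - 103\right) + \left(0 \cdot 1 + 12\right) = \left(-3 - 50\right) \left(94 - 103\right) + \left(0 + 12\right) = \left(-53\right) \left(-9\right) + 12 = 477 + 12 = 489$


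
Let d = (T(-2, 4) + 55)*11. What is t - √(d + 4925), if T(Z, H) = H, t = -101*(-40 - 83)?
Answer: 12423 - √5574 ≈ 12348.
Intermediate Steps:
t = 12423 (t = -101*(-123) = 12423)
d = 649 (d = (4 + 55)*11 = 59*11 = 649)
t - √(d + 4925) = 12423 - √(649 + 4925) = 12423 - √5574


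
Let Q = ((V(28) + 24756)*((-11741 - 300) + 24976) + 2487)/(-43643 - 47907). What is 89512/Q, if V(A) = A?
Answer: -8194823600/320583527 ≈ -25.562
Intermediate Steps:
Q = -320583527/91550 (Q = ((28 + 24756)*((-11741 - 300) + 24976) + 2487)/(-43643 - 47907) = (24784*(-12041 + 24976) + 2487)/(-91550) = (24784*12935 + 2487)*(-1/91550) = (320581040 + 2487)*(-1/91550) = 320583527*(-1/91550) = -320583527/91550 ≈ -3501.7)
89512/Q = 89512/(-320583527/91550) = 89512*(-91550/320583527) = -8194823600/320583527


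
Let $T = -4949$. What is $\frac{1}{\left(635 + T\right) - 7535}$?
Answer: $- \frac{1}{11849} \approx -8.4395 \cdot 10^{-5}$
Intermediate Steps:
$\frac{1}{\left(635 + T\right) - 7535} = \frac{1}{\left(635 - 4949\right) - 7535} = \frac{1}{-4314 - 7535} = \frac{1}{-11849} = - \frac{1}{11849}$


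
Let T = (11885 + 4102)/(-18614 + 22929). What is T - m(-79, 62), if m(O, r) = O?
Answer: 356872/4315 ≈ 82.705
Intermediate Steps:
T = 15987/4315 ≈ 3.7050
T - m(-79, 62) = 15987/4315 - 1*(-79) = 15987/4315 + 79 = 356872/4315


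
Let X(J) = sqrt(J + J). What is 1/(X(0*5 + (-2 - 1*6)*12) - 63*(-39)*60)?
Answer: 12285/1811054716 - I*sqrt(3)/2716582074 ≈ 6.7833e-6 - 6.3758e-10*I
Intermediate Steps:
X(J) = sqrt(2)*sqrt(J) (X(J) = sqrt(2*J) = sqrt(2)*sqrt(J))
1/(X(0*5 + (-2 - 1*6)*12) - 63*(-39)*60) = 1/(sqrt(2)*sqrt(0*5 + (-2 - 1*6)*12) - 63*(-39)*60) = 1/(sqrt(2)*sqrt(0 + (-2 - 6)*12) + 2457*60) = 1/(sqrt(2)*sqrt(0 - 8*12) + 147420) = 1/(sqrt(2)*sqrt(0 - 96) + 147420) = 1/(sqrt(2)*sqrt(-96) + 147420) = 1/(sqrt(2)*(4*I*sqrt(6)) + 147420) = 1/(8*I*sqrt(3) + 147420) = 1/(147420 + 8*I*sqrt(3))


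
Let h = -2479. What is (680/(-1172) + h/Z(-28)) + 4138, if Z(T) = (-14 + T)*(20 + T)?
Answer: 406594357/98448 ≈ 4130.0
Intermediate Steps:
(680/(-1172) + h/Z(-28)) + 4138 = (680/(-1172) - 2479/(-280 + (-28)**2 + 6*(-28))) + 4138 = (680*(-1/1172) - 2479/(-280 + 784 - 168)) + 4138 = (-170/293 - 2479/336) + 4138 = -783467/98448 + 4138 = 406594357/98448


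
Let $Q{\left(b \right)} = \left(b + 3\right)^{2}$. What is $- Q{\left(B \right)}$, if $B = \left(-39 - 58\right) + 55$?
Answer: $-1521$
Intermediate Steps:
$B = -42$ ($B = -97 + 55 = -42$)
$Q{\left(b \right)} = \left(3 + b\right)^{2}$
$- Q{\left(B \right)} = - \left(3 - 42\right)^{2} = - \left(-39\right)^{2} = \left(-1\right) 1521 = -1521$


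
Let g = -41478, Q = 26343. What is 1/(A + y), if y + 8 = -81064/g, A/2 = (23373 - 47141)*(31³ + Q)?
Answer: -20739/55339653729316 ≈ -3.7476e-10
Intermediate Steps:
A = -2668385824 (A = 2*((23373 - 47141)*(31³ + 26343)) = 2*(-23768*(29791 + 26343)) = 2*(-23768*56134) = 2*(-1334192912) = -2668385824)
y = -125380/20739 (y = -8 - 81064/(-41478) = -8 - 81064*(-1/41478) = -8 + 40532/20739 = -125380/20739 ≈ -6.0456)
1/(A + y) = 1/(-2668385824 - 125380/20739) = 1/(-55339653729316/20739) = -20739/55339653729316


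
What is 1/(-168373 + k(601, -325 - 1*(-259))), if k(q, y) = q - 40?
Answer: -1/167812 ≈ -5.9591e-6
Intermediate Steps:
k(q, y) = -40 + q
1/(-168373 + k(601, -325 - 1*(-259))) = 1/(-168373 + (-40 + 601)) = 1/(-168373 + 561) = 1/(-167812) = -1/167812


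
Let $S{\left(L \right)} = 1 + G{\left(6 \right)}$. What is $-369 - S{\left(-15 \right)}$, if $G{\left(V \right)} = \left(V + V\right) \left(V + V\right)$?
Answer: $-514$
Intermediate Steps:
$G{\left(V \right)} = 4 V^{2}$ ($G{\left(V \right)} = 2 V 2 V = 4 V^{2}$)
$S{\left(L \right)} = 145$ ($S{\left(L \right)} = 1 + 4 \cdot 6^{2} = 1 + 4 \cdot 36 = 1 + 144 = 145$)
$-369 - S{\left(-15 \right)} = -369 - 145 = -514$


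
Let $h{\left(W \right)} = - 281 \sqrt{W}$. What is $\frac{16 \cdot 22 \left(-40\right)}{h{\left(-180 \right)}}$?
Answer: $- \frac{1408 i \sqrt{5}}{843} \approx - 3.7347 i$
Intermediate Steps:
$\frac{16 \cdot 22 \left(-40\right)}{h{\left(-180 \right)}} = \frac{16 \cdot 22 \left(-40\right)}{\left(-281\right) \sqrt{-180}} = \frac{352 \left(-40\right)}{\left(-281\right) 6 i \sqrt{5}} = - \frac{14080}{\left(-1686\right) i \sqrt{5}} = - 14080 \frac{i \sqrt{5}}{8430} = - \frac{1408 i \sqrt{5}}{843}$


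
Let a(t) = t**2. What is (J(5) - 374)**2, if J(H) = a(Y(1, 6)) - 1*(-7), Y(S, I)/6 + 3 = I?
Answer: 1849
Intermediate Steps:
Y(S, I) = -18 + 6*I
J(H) = 331 (J(H) = (-18 + 6*6)**2 - 1*(-7) = (-18 + 36)**2 + 7 = 18**2 + 7 = 324 + 7 = 331)
(J(5) - 374)**2 = (331 - 374)**2 = (-43)**2 = 1849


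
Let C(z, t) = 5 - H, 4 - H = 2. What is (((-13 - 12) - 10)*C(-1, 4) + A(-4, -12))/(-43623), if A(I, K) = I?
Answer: 109/43623 ≈ 0.0024987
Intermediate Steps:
H = 2 (H = 4 - 1*2 = 4 - 2 = 2)
C(z, t) = 3 (C(z, t) = 5 - 1*2 = 5 - 2 = 3)
(((-13 - 12) - 10)*C(-1, 4) + A(-4, -12))/(-43623) = (((-13 - 12) - 10)*3 - 4)/(-43623) = ((-25 - 10)*3 - 4)*(-1/43623) = (-35*3 - 4)*(-1/43623) = (-105 - 4)*(-1/43623) = -109*(-1/43623) = 109/43623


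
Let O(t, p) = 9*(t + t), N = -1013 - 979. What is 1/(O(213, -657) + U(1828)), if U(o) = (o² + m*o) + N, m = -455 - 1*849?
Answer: 1/959714 ≈ 1.0420e-6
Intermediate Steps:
N = -1992
m = -1304 (m = -455 - 849 = -1304)
O(t, p) = 18*t (O(t, p) = 9*(2*t) = 18*t)
U(o) = -1992 + o² - 1304*o (U(o) = (o² - 1304*o) - 1992 = -1992 + o² - 1304*o)
1/(O(213, -657) + U(1828)) = 1/(18*213 + (-1992 + 1828² - 1304*1828)) = 1/(3834 + (-1992 + 3341584 - 2383712)) = 1/(3834 + 955880) = 1/959714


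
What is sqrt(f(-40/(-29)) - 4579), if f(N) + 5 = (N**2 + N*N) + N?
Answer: 4*I*sqrt(240674)/29 ≈ 67.667*I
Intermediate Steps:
f(N) = -5 + N + 2*N**2 (f(N) = -5 + ((N**2 + N*N) + N) = -5 + ((N**2 + N**2) + N) = -5 + (2*N**2 + N) = -5 + (N + 2*N**2) = -5 + N + 2*N**2)
sqrt(f(-40/(-29)) - 4579) = sqrt((-5 - 40/(-29) + 2*(-40/(-29))**2) - 4579) = sqrt((-5 - 40*(-1/29) + 2*(-40*(-1/29))**2) - 4579) = sqrt((-5 + 40/29 + 2*(40/29)**2) - 4579) = sqrt((-5 + 40/29 + 2*(1600/841)) - 4579) = sqrt((-5 + 40/29 + 3200/841) - 4579) = sqrt(155/841 - 4579) = sqrt(-3850784/841) = 4*I*sqrt(240674)/29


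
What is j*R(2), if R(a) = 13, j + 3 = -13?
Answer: -208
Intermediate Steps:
j = -16 (j = -3 - 13 = -16)
j*R(2) = -16*13 = -208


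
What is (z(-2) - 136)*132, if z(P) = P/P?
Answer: -17820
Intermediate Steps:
z(P) = 1
(z(-2) - 136)*132 = (1 - 136)*132 = -135*132 = -17820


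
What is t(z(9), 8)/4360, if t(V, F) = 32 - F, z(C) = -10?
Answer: 3/545 ≈ 0.0055046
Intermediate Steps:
t(z(9), 8)/4360 = (32 - 1*8)/4360 = (32 - 8)*(1/4360) = 24*(1/4360) = 3/545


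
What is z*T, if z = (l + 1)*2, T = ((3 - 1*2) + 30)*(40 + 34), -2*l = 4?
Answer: -4588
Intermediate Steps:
l = -2 (l = -1/2*4 = -2)
T = 2294 (T = ((3 - 2) + 30)*74 = (1 + 30)*74 = 31*74 = 2294)
z = -2 (z = (-2 + 1)*2 = -1*2 = -2)
z*T = -2*2294 = -4588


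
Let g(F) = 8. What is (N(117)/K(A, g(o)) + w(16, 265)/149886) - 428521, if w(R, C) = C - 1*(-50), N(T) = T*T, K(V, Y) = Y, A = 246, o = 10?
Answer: -28432366493/66616 ≈ -4.2681e+5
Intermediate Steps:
N(T) = T²
w(R, C) = 50 + C (w(R, C) = C + 50 = 50 + C)
(N(117)/K(A, g(o)) + w(16, 265)/149886) - 428521 = (117²/8 + (50 + 265)/149886) - 428521 = (13689*(⅛) + 315*(1/149886)) - 428521 = (13689/8 + 35/16654) - 428521 = 113988443/66616 - 428521 = -28432366493/66616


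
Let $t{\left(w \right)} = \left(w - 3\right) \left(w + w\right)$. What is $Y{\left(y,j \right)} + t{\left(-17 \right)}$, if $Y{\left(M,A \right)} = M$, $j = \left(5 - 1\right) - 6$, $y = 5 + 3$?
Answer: $688$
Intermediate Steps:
$t{\left(w \right)} = 2 w \left(-3 + w\right)$ ($t{\left(w \right)} = \left(-3 + w\right) 2 w = 2 w \left(-3 + w\right)$)
$y = 8$
$j = -2$ ($j = 4 - 6 = -2$)
$Y{\left(y,j \right)} + t{\left(-17 \right)} = 8 + 2 \left(-17\right) \left(-3 - 17\right) = 8 + 2 \left(-17\right) \left(-20\right) = 8 + 680 = 688$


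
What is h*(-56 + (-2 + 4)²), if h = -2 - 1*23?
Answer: 1300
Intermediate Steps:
h = -25 (h = -2 - 23 = -25)
h*(-56 + (-2 + 4)²) = -25*(-56 + (-2 + 4)²) = -25*(-56 + 2²) = -25*(-56 + 4) = -25*(-52) = 1300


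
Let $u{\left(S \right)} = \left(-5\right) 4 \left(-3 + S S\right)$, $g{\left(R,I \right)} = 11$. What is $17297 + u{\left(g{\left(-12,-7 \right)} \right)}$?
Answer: $14937$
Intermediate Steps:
$u{\left(S \right)} = 60 - 20 S^{2}$ ($u{\left(S \right)} = - 20 \left(-3 + S^{2}\right) = 60 - 20 S^{2}$)
$17297 + u{\left(g{\left(-12,-7 \right)} \right)} = 17297 + \left(60 - 20 \cdot 11^{2}\right) = 17297 + \left(60 - 2420\right) = 17297 - 2360 = 14937$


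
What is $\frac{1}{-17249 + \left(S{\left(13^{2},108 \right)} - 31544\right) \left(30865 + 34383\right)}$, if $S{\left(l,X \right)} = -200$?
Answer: $- \frac{1}{2071249761} \approx -4.828 \cdot 10^{-10}$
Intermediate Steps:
$\frac{1}{-17249 + \left(S{\left(13^{2},108 \right)} - 31544\right) \left(30865 + 34383\right)} = \frac{1}{-17249 + \left(-200 - 31544\right) \left(30865 + 34383\right)} = \frac{1}{-17249 - 2071232512} = \frac{1}{-2071249761} = - \frac{1}{2071249761}$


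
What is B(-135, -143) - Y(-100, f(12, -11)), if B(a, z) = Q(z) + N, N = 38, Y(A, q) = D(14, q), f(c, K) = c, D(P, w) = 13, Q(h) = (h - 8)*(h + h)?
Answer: 43211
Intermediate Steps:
Q(h) = 2*h*(-8 + h) (Q(h) = (-8 + h)*(2*h) = 2*h*(-8 + h))
Y(A, q) = 13
B(a, z) = 38 + 2*z*(-8 + z) (B(a, z) = 2*z*(-8 + z) + 38 = 38 + 2*z*(-8 + z))
B(-135, -143) - Y(-100, f(12, -11)) = (38 + 2*(-143)*(-8 - 143)) - 1*13 = (38 + 2*(-143)*(-151)) - 13 = (38 + 43186) - 13 = 43224 - 13 = 43211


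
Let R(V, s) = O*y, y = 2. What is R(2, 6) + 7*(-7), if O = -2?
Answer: -53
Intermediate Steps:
R(V, s) = -4 (R(V, s) = -2*2 = -4)
R(2, 6) + 7*(-7) = -4 + 7*(-7) = -4 - 49 = -53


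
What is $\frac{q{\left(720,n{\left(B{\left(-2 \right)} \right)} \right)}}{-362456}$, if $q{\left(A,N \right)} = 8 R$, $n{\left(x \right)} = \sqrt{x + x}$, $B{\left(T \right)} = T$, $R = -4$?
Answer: $\frac{4}{45307} \approx 8.8287 \cdot 10^{-5}$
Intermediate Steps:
$n{\left(x \right)} = \sqrt{2} \sqrt{x}$ ($n{\left(x \right)} = \sqrt{2 x} = \sqrt{2} \sqrt{x}$)
$q{\left(A,N \right)} = -32$ ($q{\left(A,N \right)} = 8 \left(-4\right) = -32$)
$\frac{q{\left(720,n{\left(B{\left(-2 \right)} \right)} \right)}}{-362456} = - \frac{32}{-362456} = \left(-32\right) \left(- \frac{1}{362456}\right) = \frac{4}{45307}$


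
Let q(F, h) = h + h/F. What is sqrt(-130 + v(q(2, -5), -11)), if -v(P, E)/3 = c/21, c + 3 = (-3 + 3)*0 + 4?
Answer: I*sqrt(6377)/7 ≈ 11.408*I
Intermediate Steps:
c = 1 (c = -3 + ((-3 + 3)*0 + 4) = -3 + (0*0 + 4) = -3 + (0 + 4) = -3 + 4 = 1)
v(P, E) = -1/7 (v(P, E) = -3/21 = -3*1/21 = -1/7)
sqrt(-130 + v(q(2, -5), -11)) = sqrt(-130 - 1/7) = sqrt(-911/7) = I*sqrt(6377)/7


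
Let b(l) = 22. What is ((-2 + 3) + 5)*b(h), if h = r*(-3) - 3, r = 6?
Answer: 132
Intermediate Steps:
h = -21 (h = 6*(-3) - 3 = -18 - 3 = -21)
((-2 + 3) + 5)*b(h) = ((-2 + 3) + 5)*22 = (1 + 5)*22 = 6*22 = 132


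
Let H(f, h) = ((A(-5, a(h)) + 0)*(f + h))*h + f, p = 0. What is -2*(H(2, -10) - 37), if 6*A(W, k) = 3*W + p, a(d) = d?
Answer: 470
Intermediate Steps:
A(W, k) = W/2 (A(W, k) = (3*W + 0)/6 = (3*W)/6 = W/2)
H(f, h) = f + h*(-5*f/2 - 5*h/2) (H(f, h) = (((1/2)*(-5) + 0)*(f + h))*h + f = ((-5/2 + 0)*(f + h))*h + f = (-5*(f + h)/2)*h + f = (-5*f/2 - 5*h/2)*h + f = h*(-5*f/2 - 5*h/2) + f = f + h*(-5*f/2 - 5*h/2))
-2*(H(2, -10) - 37) = -2*((2 - 5/2*(-10)**2 - 5/2*2*(-10)) - 37) = -2*((2 - 5/2*100 + 50) - 37) = -2*((2 - 250 + 50) - 37) = -2*(-198 - 37) = -2*(-235) = 470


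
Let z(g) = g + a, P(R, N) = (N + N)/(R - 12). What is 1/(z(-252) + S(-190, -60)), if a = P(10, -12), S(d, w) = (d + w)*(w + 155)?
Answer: -1/23990 ≈ -4.1684e-5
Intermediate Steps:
S(d, w) = (155 + w)*(d + w) (S(d, w) = (d + w)*(155 + w) = (155 + w)*(d + w))
P(R, N) = 2*N/(-12 + R) (P(R, N) = (2*N)/(-12 + R) = 2*N/(-12 + R))
a = 12 (a = 2*(-12)/(-12 + 10) = 2*(-12)/(-2) = 2*(-12)*(-1/2) = 12)
z(g) = 12 + g (z(g) = g + 12 = 12 + g)
1/(z(-252) + S(-190, -60)) = 1/((12 - 252) + ((-60)**2 + 155*(-190) + 155*(-60) - 190*(-60))) = 1/(-240 + (3600 - 29450 - 9300 + 11400)) = 1/(-240 - 23750) = 1/(-23990) = -1/23990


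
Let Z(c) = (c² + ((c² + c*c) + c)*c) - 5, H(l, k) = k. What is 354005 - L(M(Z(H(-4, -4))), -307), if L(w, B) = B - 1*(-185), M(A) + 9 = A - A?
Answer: 354127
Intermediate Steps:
Z(c) = -5 + c² + c*(c + 2*c²) (Z(c) = (c² + ((c² + c²) + c)*c) - 5 = (c² + (2*c² + c)*c) - 5 = (c² + (c + 2*c²)*c) - 5 = (c² + c*(c + 2*c²)) - 5 = -5 + c² + c*(c + 2*c²))
M(A) = -9 (M(A) = -9 + (A - A) = -9 + 0 = -9)
L(w, B) = 185 + B (L(w, B) = B + 185 = 185 + B)
354005 - L(M(Z(H(-4, -4))), -307) = 354005 - (185 - 307) = 354005 - 1*(-122) = 354005 + 122 = 354127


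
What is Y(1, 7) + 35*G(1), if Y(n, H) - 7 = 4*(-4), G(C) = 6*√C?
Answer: 201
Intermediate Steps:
Y(n, H) = -9 (Y(n, H) = 7 + 4*(-4) = 7 - 16 = -9)
Y(1, 7) + 35*G(1) = -9 + 35*(6*√1) = -9 + 35*(6*1) = -9 + 35*6 = -9 + 210 = 201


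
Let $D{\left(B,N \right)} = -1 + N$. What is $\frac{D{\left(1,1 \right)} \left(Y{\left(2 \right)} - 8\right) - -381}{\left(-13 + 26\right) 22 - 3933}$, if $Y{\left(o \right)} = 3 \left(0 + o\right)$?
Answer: $- \frac{381}{3647} \approx -0.10447$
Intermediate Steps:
$Y{\left(o \right)} = 3 o$
$\frac{D{\left(1,1 \right)} \left(Y{\left(2 \right)} - 8\right) - -381}{\left(-13 + 26\right) 22 - 3933} = \frac{\left(-1 + 1\right) \left(3 \cdot 2 - 8\right) - -381}{\left(-13 + 26\right) 22 - 3933} = \frac{0 \left(6 - 8\right) + 381}{13 \cdot 22 - 3933} = \frac{0 \left(-2\right) + 381}{286 - 3933} = \frac{0 + 381}{-3647} = 381 \left(- \frac{1}{3647}\right) = - \frac{381}{3647}$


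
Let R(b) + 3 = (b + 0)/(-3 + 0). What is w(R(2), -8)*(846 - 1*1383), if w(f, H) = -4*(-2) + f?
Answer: -2327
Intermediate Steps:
R(b) = -3 - b/3 (R(b) = -3 + (b + 0)/(-3 + 0) = -3 + b/(-3) = -3 + b*(-⅓) = -3 - b/3)
w(f, H) = 8 + f
w(R(2), -8)*(846 - 1*1383) = (8 + (-3 - ⅓*2))*(846 - 1*1383) = (8 + (-3 - ⅔))*(846 - 1383) = (8 - 11/3)*(-537) = (13/3)*(-537) = -2327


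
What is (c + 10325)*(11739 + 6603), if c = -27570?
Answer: -316307790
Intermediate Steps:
(c + 10325)*(11739 + 6603) = (-27570 + 10325)*(11739 + 6603) = -17245*18342 = -316307790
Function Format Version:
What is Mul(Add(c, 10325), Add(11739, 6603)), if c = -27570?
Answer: -316307790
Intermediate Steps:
Mul(Add(c, 10325), Add(11739, 6603)) = Mul(Add(-27570, 10325), Add(11739, 6603)) = Mul(-17245, 18342) = -316307790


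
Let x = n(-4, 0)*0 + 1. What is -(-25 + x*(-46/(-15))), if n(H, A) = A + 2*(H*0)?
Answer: 329/15 ≈ 21.933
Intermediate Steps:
n(H, A) = A (n(H, A) = A + 2*0 = A + 0 = A)
x = 1 (x = 0*0 + 1 = 0 + 1 = 1)
-(-25 + x*(-46/(-15))) = -(-25 + 1*(-46/(-15))) = -(-25 + 1*(-46*(-1)/15)) = -(-25 + 1*(-1*(-46/15))) = -(-25 + 1*(46/15)) = -(-25 + 46/15) = -1*(-329/15) = 329/15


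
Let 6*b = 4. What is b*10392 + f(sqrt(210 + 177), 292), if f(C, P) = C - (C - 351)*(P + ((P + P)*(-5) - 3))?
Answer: -916553 + 7896*sqrt(43) ≈ -8.6478e+5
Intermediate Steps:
b = 2/3 (b = (1/6)*4 = 2/3 ≈ 0.66667)
f(C, P) = C - (-351 + C)*(-3 - 9*P) (f(C, P) = C - (-351 + C)*(P + ((2*P)*(-5) - 3)) = C - (-351 + C)*(P + (-10*P - 3)) = C - (-351 + C)*(P + (-3 - 10*P)) = C - (-351 + C)*(-3 - 9*P))
b*10392 + f(sqrt(210 + 177), 292) = (2/3)*10392 + (-1053 - 3159*292 + 4*sqrt(210 + 177) + 9*sqrt(210 + 177)*292) = 6928 + (-1053 - 922428 + 4*sqrt(387) + 9*sqrt(387)*292) = 6928 + (-1053 - 922428 + 4*(3*sqrt(43)) + 9*(3*sqrt(43))*292) = 6928 + (-1053 - 922428 + 12*sqrt(43) + 7884*sqrt(43)) = 6928 + (-923481 + 7896*sqrt(43)) = -916553 + 7896*sqrt(43)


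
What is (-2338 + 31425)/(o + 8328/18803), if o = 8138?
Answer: 18859409/5276798 ≈ 3.5740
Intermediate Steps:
(-2338 + 31425)/(o + 8328/18803) = (-2338 + 31425)/(8138 + 8328/18803) = 29087/(8138 + 8328*(1/18803)) = 29087/(8138 + 8328/18803) = 29087/(153027142/18803) = 29087*(18803/153027142) = 18859409/5276798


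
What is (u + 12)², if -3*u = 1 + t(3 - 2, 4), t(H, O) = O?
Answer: 961/9 ≈ 106.78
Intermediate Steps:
u = -5/3 (u = -(1 + 4)/3 = -⅓*5 = -5/3 ≈ -1.6667)
(u + 12)² = (-5/3 + 12)² = (31/3)² = 961/9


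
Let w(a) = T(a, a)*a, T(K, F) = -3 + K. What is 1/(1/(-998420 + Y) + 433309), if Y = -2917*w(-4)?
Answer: 1080096/468015317663 ≈ 2.3078e-6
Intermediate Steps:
w(a) = a*(-3 + a) (w(a) = (-3 + a)*a = a*(-3 + a))
Y = -81676 (Y = -(-11668)*(-3 - 4) = -(-11668)*(-7) = -2917*28 = -81676)
1/(1/(-998420 + Y) + 433309) = 1/(1/(-998420 - 81676) + 433309) = 1/(1/(-1080096) + 433309) = 1/(-1/1080096 + 433309) = 1/(468015317663/1080096) = 1080096/468015317663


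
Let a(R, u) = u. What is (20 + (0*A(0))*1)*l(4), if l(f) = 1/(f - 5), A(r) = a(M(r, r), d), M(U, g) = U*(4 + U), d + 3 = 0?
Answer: -20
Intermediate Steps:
d = -3 (d = -3 + 0 = -3)
A(r) = -3
l(f) = 1/(-5 + f)
(20 + (0*A(0))*1)*l(4) = (20 + (0*(-3))*1)/(-5 + 4) = (20 + 0*1)/(-1) = (20 + 0)*(-1) = 20*(-1) = -20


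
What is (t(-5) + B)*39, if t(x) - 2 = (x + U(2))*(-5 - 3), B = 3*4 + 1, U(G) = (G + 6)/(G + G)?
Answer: 1521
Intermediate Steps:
U(G) = (6 + G)/(2*G) (U(G) = (6 + G)/((2*G)) = (6 + G)*(1/(2*G)) = (6 + G)/(2*G))
B = 13 (B = 12 + 1 = 13)
t(x) = -14 - 8*x (t(x) = 2 + (x + (½)*(6 + 2)/2)*(-5 - 3) = 2 + (x + (½)*(½)*8)*(-8) = 2 + (x + 2)*(-8) = 2 + (2 + x)*(-8) = 2 + (-16 - 8*x) = -14 - 8*x)
(t(-5) + B)*39 = ((-14 - 8*(-5)) + 13)*39 = ((-14 + 40) + 13)*39 = (26 + 13)*39 = 39*39 = 1521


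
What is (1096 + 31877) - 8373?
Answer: 24600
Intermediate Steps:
(1096 + 31877) - 8373 = 32973 - 8373 = 24600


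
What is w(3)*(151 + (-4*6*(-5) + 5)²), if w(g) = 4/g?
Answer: 63104/3 ≈ 21035.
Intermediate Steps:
w(3)*(151 + (-4*6*(-5) + 5)²) = (4/3)*(151 + (-4*6*(-5) + 5)²) = (4*(⅓))*(151 + (-24*(-5) + 5)²) = 4*(151 + (120 + 5)²)/3 = 4*(151 + 125²)/3 = 4*(151 + 15625)/3 = (4/3)*15776 = 63104/3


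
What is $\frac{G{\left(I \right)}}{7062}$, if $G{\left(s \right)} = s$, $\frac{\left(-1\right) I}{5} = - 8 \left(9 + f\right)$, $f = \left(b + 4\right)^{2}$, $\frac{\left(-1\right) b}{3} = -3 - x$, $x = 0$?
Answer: $\frac{3560}{3531} \approx 1.0082$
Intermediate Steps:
$b = 9$ ($b = - 3 \left(-3 - 0\right) = - 3 \left(-3 + 0\right) = \left(-3\right) \left(-3\right) = 9$)
$f = 169$ ($f = \left(9 + 4\right)^{2} = 13^{2} = 169$)
$I = 7120$ ($I = - 5 \left(- 8 \left(9 + 169\right)\right) = - 5 \left(\left(-8\right) 178\right) = \left(-5\right) \left(-1424\right) = 7120$)
$\frac{G{\left(I \right)}}{7062} = \frac{7120}{7062} = 7120 \cdot \frac{1}{7062} = \frac{3560}{3531}$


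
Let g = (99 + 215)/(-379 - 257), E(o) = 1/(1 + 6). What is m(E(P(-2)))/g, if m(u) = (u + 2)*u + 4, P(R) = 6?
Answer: -67098/7693 ≈ -8.7220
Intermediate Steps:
E(o) = ⅐ (E(o) = 1/7 = ⅐)
g = -157/318 (g = 314/(-636) = 314*(-1/636) = -157/318 ≈ -0.49371)
m(u) = 4 + u*(2 + u) (m(u) = (2 + u)*u + 4 = u*(2 + u) + 4 = 4 + u*(2 + u))
m(E(P(-2)))/g = (4 + (⅐)² + 2*(⅐))/(-157/318) = (4 + 1/49 + 2/7)*(-318/157) = (211/49)*(-318/157) = -67098/7693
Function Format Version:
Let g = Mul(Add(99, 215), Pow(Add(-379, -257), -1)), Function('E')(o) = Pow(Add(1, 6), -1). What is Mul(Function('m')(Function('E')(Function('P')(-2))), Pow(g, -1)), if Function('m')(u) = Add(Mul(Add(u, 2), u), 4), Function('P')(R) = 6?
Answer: Rational(-67098, 7693) ≈ -8.7220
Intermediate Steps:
Function('E')(o) = Rational(1, 7) (Function('E')(o) = Pow(7, -1) = Rational(1, 7))
g = Rational(-157, 318) (g = Mul(314, Pow(-636, -1)) = Mul(314, Rational(-1, 636)) = Rational(-157, 318) ≈ -0.49371)
Function('m')(u) = Add(4, Mul(u, Add(2, u))) (Function('m')(u) = Add(Mul(Add(2, u), u), 4) = Add(Mul(u, Add(2, u)), 4) = Add(4, Mul(u, Add(2, u))))
Mul(Function('m')(Function('E')(Function('P')(-2))), Pow(g, -1)) = Mul(Add(4, Pow(Rational(1, 7), 2), Mul(2, Rational(1, 7))), Pow(Rational(-157, 318), -1)) = Mul(Add(4, Rational(1, 49), Rational(2, 7)), Rational(-318, 157)) = Mul(Rational(211, 49), Rational(-318, 157)) = Rational(-67098, 7693)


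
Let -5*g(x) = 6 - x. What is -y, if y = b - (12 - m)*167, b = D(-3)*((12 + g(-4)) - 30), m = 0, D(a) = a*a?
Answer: 2184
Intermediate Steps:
D(a) = a**2
g(x) = -6/5 + x/5 (g(x) = -(6 - x)/5 = -6/5 + x/5)
b = -180 (b = (-3)**2*((12 + (-6/5 + (1/5)*(-4))) - 30) = 9*((12 + (-6/5 - 4/5)) - 30) = 9*((12 - 2) - 30) = 9*(10 - 30) = 9*(-20) = -180)
y = -2184 (y = -180 - (12 - 1*0)*167 = -180 - (12 + 0)*167 = -180 - 12*167 = -180 - 1*2004 = -180 - 2004 = -2184)
-y = -1*(-2184) = 2184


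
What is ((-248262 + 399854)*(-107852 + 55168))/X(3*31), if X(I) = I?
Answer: -7986472928/93 ≈ -8.5876e+7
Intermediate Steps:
((-248262 + 399854)*(-107852 + 55168))/X(3*31) = ((-248262 + 399854)*(-107852 + 55168))/((3*31)) = (151592*(-52684))/93 = -7986472928*1/93 = -7986472928/93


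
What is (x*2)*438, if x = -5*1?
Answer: -4380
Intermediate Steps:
x = -5
(x*2)*438 = -5*2*438 = -10*438 = -4380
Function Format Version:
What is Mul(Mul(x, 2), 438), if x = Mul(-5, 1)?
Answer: -4380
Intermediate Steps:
x = -5
Mul(Mul(x, 2), 438) = Mul(Mul(-5, 2), 438) = Mul(-10, 438) = -4380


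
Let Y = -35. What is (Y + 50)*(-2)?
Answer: -30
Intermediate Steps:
(Y + 50)*(-2) = (-35 + 50)*(-2) = 15*(-2) = -30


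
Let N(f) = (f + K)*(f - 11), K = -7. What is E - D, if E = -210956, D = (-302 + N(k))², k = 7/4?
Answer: -70447761/256 ≈ -2.7519e+5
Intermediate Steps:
k = 7/4 (k = 7*(¼) = 7/4 ≈ 1.7500)
N(f) = (-11 + f)*(-7 + f) (N(f) = (f - 7)*(f - 11) = (-7 + f)*(-11 + f) = (-11 + f)*(-7 + f))
D = 16443025/256 (D = (-302 + (77 + (7/4)² - 18*7/4))² = (-302 + (77 + 49/16 - 63/2))² = (-302 + 777/16)² = (-4055/16)² = 16443025/256 ≈ 64231.)
E - D = -210956 - 1*16443025/256 = -210956 - 16443025/256 = -70447761/256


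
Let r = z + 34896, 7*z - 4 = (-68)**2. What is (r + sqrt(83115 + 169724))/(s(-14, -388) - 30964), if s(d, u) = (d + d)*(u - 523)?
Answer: -62225/9548 - sqrt(252839)/5456 ≈ -6.6092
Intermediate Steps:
z = 4628/7 (z = 4/7 + (1/7)*(-68)**2 = 4/7 + (1/7)*4624 = 4/7 + 4624/7 = 4628/7 ≈ 661.14)
r = 248900/7 (r = 4628/7 + 34896 = 248900/7 ≈ 35557.)
s(d, u) = 2*d*(-523 + u) (s(d, u) = (2*d)*(-523 + u) = 2*d*(-523 + u))
(r + sqrt(83115 + 169724))/(s(-14, -388) - 30964) = (248900/7 + sqrt(83115 + 169724))/(2*(-14)*(-523 - 388) - 30964) = (248900/7 + sqrt(252839))/(2*(-14)*(-911) - 30964) = (248900/7 + sqrt(252839))/(25508 - 30964) = (248900/7 + sqrt(252839))/(-5456) = (248900/7 + sqrt(252839))*(-1/5456) = -62225/9548 - sqrt(252839)/5456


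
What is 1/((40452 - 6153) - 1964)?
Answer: 1/32335 ≈ 3.0926e-5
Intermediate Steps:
1/((40452 - 6153) - 1964) = 1/(34299 - 1964) = 1/32335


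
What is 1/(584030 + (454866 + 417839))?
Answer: 1/1456735 ≈ 6.8647e-7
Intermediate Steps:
1/(584030 + (454866 + 417839)) = 1/(584030 + 872705) = 1/1456735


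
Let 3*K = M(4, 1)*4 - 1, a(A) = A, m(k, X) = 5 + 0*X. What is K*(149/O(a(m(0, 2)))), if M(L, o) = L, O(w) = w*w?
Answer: 149/5 ≈ 29.800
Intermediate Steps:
m(k, X) = 5 (m(k, X) = 5 + 0 = 5)
O(w) = w**2
K = 5 (K = (4*4 - 1)/3 = (16 - 1)/3 = (1/3)*15 = 5)
K*(149/O(a(m(0, 2)))) = 5*(149/(5**2)) = 5*(149/25) = 149/5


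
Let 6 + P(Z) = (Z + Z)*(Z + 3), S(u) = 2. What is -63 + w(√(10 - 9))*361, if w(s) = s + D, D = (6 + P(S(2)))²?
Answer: 144698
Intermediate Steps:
P(Z) = -6 + 2*Z*(3 + Z) (P(Z) = -6 + (Z + Z)*(Z + 3) = -6 + (2*Z)*(3 + Z) = -6 + 2*Z*(3 + Z))
D = 400 (D = (6 + (-6 + 2*2² + 6*2))² = (6 + (-6 + 2*4 + 12))² = (6 + (-6 + 8 + 12))² = (6 + 14)² = 20² = 400)
w(s) = 400 + s (w(s) = s + 400 = 400 + s)
-63 + w(√(10 - 9))*361 = -63 + (400 + √(10 - 9))*361 = -63 + (400 + √1)*361 = -63 + (400 + 1)*361 = -63 + 401*361 = -63 + 144761 = 144698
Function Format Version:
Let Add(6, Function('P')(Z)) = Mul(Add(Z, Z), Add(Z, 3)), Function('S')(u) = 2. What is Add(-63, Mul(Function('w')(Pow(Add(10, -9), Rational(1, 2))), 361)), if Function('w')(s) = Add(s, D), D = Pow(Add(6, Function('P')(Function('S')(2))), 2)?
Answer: 144698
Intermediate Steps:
Function('P')(Z) = Add(-6, Mul(2, Z, Add(3, Z))) (Function('P')(Z) = Add(-6, Mul(Add(Z, Z), Add(Z, 3))) = Add(-6, Mul(Mul(2, Z), Add(3, Z))) = Add(-6, Mul(2, Z, Add(3, Z))))
D = 400 (D = Pow(Add(6, Add(-6, Mul(2, Pow(2, 2)), Mul(6, 2))), 2) = Pow(Add(6, Add(-6, Mul(2, 4), 12)), 2) = Pow(Add(6, Add(-6, 8, 12)), 2) = Pow(Add(6, 14), 2) = Pow(20, 2) = 400)
Function('w')(s) = Add(400, s) (Function('w')(s) = Add(s, 400) = Add(400, s))
Add(-63, Mul(Function('w')(Pow(Add(10, -9), Rational(1, 2))), 361)) = Add(-63, Mul(Add(400, Pow(Add(10, -9), Rational(1, 2))), 361)) = Add(-63, Mul(Add(400, Pow(1, Rational(1, 2))), 361)) = Add(-63, Mul(Add(400, 1), 361)) = Add(-63, Mul(401, 361)) = Add(-63, 144761) = 144698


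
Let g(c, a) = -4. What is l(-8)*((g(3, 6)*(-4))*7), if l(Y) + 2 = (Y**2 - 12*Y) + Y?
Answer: 16800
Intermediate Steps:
l(Y) = -2 + Y**2 - 11*Y (l(Y) = -2 + ((Y**2 - 12*Y) + Y) = -2 + (Y**2 - 11*Y) = -2 + Y**2 - 11*Y)
l(-8)*((g(3, 6)*(-4))*7) = (-2 + (-8)**2 - 11*(-8))*(-4*(-4)*7) = (-2 + 64 + 88)*(16*7) = 150*112 = 16800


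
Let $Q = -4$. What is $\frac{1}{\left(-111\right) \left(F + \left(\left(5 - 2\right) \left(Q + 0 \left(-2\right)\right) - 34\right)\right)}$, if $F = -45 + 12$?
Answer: $\frac{1}{8769} \approx 0.00011404$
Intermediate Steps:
$F = -33$
$\frac{1}{\left(-111\right) \left(F + \left(\left(5 - 2\right) \left(Q + 0 \left(-2\right)\right) - 34\right)\right)} = \frac{1}{\left(-111\right) \left(-33 - \left(34 - \left(5 - 2\right) \left(-4 + 0 \left(-2\right)\right)\right)\right)} = \frac{1}{\left(-111\right) \left(-33 - \left(34 - 3 \left(-4 + 0\right)\right)\right)} = \frac{1}{\left(-111\right) \left(-33 + \left(3 \left(-4\right) - 34\right)\right)} = \frac{1}{\left(-111\right) \left(-33 - 46\right)} = \frac{1}{\left(-111\right) \left(-79\right)} = \frac{1}{8769}$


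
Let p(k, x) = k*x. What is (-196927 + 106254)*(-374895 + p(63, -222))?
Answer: 35261006913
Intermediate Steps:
(-196927 + 106254)*(-374895 + p(63, -222)) = (-196927 + 106254)*(-374895 + 63*(-222)) = -90673*(-374895 - 13986) = -90673*(-388881) = 35261006913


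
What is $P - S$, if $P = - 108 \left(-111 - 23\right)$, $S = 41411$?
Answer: $-26939$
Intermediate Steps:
$P = 14472$ ($P = \left(-108\right) \left(-134\right) = 14472$)
$P - S = 14472 - 41411 = -26939$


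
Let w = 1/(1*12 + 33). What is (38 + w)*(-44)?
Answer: -75284/45 ≈ -1673.0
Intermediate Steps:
w = 1/45 (w = 1/(12 + 33) = 1/45 ≈ 0.022222)
(38 + w)*(-44) = (38 + 1/45)*(-44) = (1711/45)*(-44) = -75284/45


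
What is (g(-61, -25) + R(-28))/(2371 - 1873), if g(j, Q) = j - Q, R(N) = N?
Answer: -32/249 ≈ -0.12851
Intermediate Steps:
(g(-61, -25) + R(-28))/(2371 - 1873) = ((-61 - 1*(-25)) - 28)/(2371 - 1873) = ((-61 + 25) - 28)/498 = (-36 - 28)*(1/498) = -64*1/498 = -32/249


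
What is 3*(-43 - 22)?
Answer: -195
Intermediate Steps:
3*(-43 - 22) = 3*(-65) = -195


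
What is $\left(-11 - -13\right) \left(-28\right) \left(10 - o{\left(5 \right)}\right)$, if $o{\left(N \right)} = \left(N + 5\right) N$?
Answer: $2240$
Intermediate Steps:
$o{\left(N \right)} = N \left(5 + N\right)$ ($o{\left(N \right)} = \left(5 + N\right) N = N \left(5 + N\right)$)
$\left(-11 - -13\right) \left(-28\right) \left(10 - o{\left(5 \right)}\right) = \left(-11 - -13\right) \left(-28\right) \left(10 - 5 \left(5 + 5\right)\right) = \left(-11 + 13\right) \left(-28\right) \left(10 - 5 \cdot 10\right) = 2 \left(-28\right) \left(10 - 50\right) = - 56 \left(10 - 50\right) = \left(-56\right) \left(-40\right) = 2240$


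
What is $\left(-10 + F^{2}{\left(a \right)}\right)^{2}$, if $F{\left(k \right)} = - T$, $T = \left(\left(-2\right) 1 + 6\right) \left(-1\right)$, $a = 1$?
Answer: $36$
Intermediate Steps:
$T = -4$ ($T = \left(-2 + 6\right) \left(-1\right) = 4 \left(-1\right) = -4$)
$F{\left(k \right)} = 4$ ($F{\left(k \right)} = \left(-1\right) \left(-4\right) = 4$)
$\left(-10 + F^{2}{\left(a \right)}\right)^{2} = \left(-10 + 4^{2}\right)^{2} = \left(-10 + 16\right)^{2} = 6^{2} = 36$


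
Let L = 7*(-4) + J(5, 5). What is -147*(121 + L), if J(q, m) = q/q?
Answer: -13818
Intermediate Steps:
J(q, m) = 1
L = -27 (L = 7*(-4) + 1 = -28 + 1 = -27)
-147*(121 + L) = -147*(121 - 27) = -147*94 = -13818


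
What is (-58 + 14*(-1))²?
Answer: 5184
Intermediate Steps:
(-58 + 14*(-1))² = (-58 - 14)² = (-72)² = 5184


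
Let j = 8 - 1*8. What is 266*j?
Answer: 0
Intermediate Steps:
j = 0 (j = 8 - 8 = 0)
266*j = 266*0 = 0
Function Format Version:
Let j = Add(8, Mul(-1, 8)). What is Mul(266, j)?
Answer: 0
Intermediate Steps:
j = 0 (j = Add(8, -8) = 0)
Mul(266, j) = Mul(266, 0) = 0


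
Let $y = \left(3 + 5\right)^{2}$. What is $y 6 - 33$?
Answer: $351$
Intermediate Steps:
$y = 64$ ($y = 8^{2} = 64$)
$y 6 - 33 = 64 \cdot 6 - 33 = 384 - 33 = 351$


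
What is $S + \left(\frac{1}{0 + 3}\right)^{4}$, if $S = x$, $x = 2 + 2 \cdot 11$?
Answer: $\frac{1945}{81} \approx 24.012$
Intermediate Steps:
$x = 24$ ($x = 2 + 22 = 24$)
$S = 24$
$S + \left(\frac{1}{0 + 3}\right)^{4} = 24 + \left(\frac{1}{0 + 3}\right)^{4} = 24 + \left(\frac{1}{3}\right)^{4} = 24 + \frac{1}{81} = \frac{1945}{81}$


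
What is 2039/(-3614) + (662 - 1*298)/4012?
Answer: -1716243/3624842 ≈ -0.47347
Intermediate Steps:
2039/(-3614) + (662 - 1*298)/4012 = 2039*(-1/3614) + (662 - 298)*(1/4012) = -2039/3614 + 364*(1/4012) = -2039/3614 + 91/1003 = -1716243/3624842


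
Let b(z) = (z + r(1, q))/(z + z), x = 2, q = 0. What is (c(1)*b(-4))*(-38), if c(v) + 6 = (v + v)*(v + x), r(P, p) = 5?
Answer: 0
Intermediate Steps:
c(v) = -6 + 2*v*(2 + v) (c(v) = -6 + (v + v)*(v + 2) = -6 + (2*v)*(2 + v) = -6 + 2*v*(2 + v))
b(z) = (5 + z)/(2*z) (b(z) = (z + 5)/(z + z) = (5 + z)/((2*z)) = (5 + z)*(1/(2*z)) = (5 + z)/(2*z))
(c(1)*b(-4))*(-38) = ((-6 + 2*1**2 + 4*1)*((1/2)*(5 - 4)/(-4)))*(-38) = ((-6 + 2*1 + 4)*((1/2)*(-1/4)*1))*(-38) = ((-6 + 2 + 4)*(-1/8))*(-38) = (0*(-1/8))*(-38) = 0*(-38) = 0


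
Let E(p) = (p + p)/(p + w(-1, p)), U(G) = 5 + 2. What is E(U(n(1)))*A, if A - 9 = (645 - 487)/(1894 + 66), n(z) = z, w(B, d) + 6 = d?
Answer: 8899/560 ≈ 15.891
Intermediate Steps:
w(B, d) = -6 + d
U(G) = 7
E(p) = 2*p/(-6 + 2*p) (E(p) = (p + p)/(p + (-6 + p)) = (2*p)/(-6 + 2*p) = 2*p/(-6 + 2*p))
A = 8899/980 (A = 9 + (645 - 487)/(1894 + 66) = 9 + 158/1960 = 9 + 158*(1/1960) = 9 + 79/980 = 8899/980 ≈ 9.0806)
E(U(n(1)))*A = (7/(-3 + 7))*(8899/980) = (7/4)*(8899/980) = 8899/560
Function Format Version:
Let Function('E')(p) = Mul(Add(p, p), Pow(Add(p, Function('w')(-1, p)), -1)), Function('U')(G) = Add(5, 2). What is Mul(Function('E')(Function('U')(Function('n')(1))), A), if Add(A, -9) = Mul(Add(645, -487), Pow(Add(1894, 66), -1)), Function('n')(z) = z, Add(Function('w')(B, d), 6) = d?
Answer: Rational(8899, 560) ≈ 15.891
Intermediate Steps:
Function('w')(B, d) = Add(-6, d)
Function('U')(G) = 7
Function('E')(p) = Mul(2, p, Pow(Add(-6, Mul(2, p)), -1)) (Function('E')(p) = Mul(Add(p, p), Pow(Add(p, Add(-6, p)), -1)) = Mul(Mul(2, p), Pow(Add(-6, Mul(2, p)), -1)) = Mul(2, p, Pow(Add(-6, Mul(2, p)), -1)))
A = Rational(8899, 980) (A = Add(9, Mul(Add(645, -487), Pow(Add(1894, 66), -1))) = Add(9, Mul(158, Pow(1960, -1))) = Add(9, Mul(158, Rational(1, 1960))) = Add(9, Rational(79, 980)) = Rational(8899, 980) ≈ 9.0806)
Mul(Function('E')(Function('U')(Function('n')(1))), A) = Mul(Mul(7, Pow(Add(-3, 7), -1)), Rational(8899, 980)) = Mul(Mul(7, Pow(4, -1)), Rational(8899, 980)) = Mul(Mul(7, Rational(1, 4)), Rational(8899, 980)) = Mul(Rational(7, 4), Rational(8899, 980)) = Rational(8899, 560)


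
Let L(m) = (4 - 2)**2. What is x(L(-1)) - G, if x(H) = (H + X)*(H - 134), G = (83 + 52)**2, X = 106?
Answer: -32525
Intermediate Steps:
G = 18225 (G = 135**2 = 18225)
L(m) = 4 (L(m) = 2**2 = 4)
x(H) = (-134 + H)*(106 + H) (x(H) = (H + 106)*(H - 134) = (106 + H)*(-134 + H) = (-134 + H)*(106 + H))
x(L(-1)) - G = (-14204 + 4**2 - 28*4) - 1*18225 = (-14204 + 16 - 112) - 18225 = -14300 - 18225 = -32525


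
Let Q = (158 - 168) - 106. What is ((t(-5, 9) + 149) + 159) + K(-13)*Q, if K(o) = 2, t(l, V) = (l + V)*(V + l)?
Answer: 92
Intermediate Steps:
t(l, V) = (V + l)² (t(l, V) = (V + l)*(V + l) = (V + l)²)
Q = -116 (Q = -10 - 106 = -116)
((t(-5, 9) + 149) + 159) + K(-13)*Q = (((9 - 5)² + 149) + 159) + 2*(-116) = ((4² + 149) + 159) - 232 = ((16 + 149) + 159) - 232 = (165 + 159) - 232 = 324 - 232 = 92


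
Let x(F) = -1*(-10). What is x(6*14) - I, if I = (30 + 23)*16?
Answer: -838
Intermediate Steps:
x(F) = 10
I = 848 (I = 53*16 = 848)
x(6*14) - I = 10 - 1*848 = 10 - 848 = -838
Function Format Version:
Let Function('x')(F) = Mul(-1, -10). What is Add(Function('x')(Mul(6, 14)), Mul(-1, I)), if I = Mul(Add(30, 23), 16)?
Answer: -838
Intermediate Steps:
Function('x')(F) = 10
I = 848 (I = Mul(53, 16) = 848)
Add(Function('x')(Mul(6, 14)), Mul(-1, I)) = Add(10, Mul(-1, 848)) = Add(10, -848) = -838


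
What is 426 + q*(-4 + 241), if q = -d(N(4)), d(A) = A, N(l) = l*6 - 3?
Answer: -4551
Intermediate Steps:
N(l) = -3 + 6*l (N(l) = 6*l - 3 = -3 + 6*l)
q = -21 (q = -(-3 + 6*4) = -(-3 + 24) = -1*21 = -21)
426 + q*(-4 + 241) = 426 - 21*(-4 + 241) = 426 - 21*237 = 426 - 4977 = -4551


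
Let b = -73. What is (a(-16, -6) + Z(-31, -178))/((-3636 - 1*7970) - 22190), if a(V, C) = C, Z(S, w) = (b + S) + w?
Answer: 72/8449 ≈ 0.0085217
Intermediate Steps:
Z(S, w) = -73 + S + w (Z(S, w) = (-73 + S) + w = -73 + S + w)
(a(-16, -6) + Z(-31, -178))/((-3636 - 1*7970) - 22190) = (-6 + (-73 - 31 - 178))/((-3636 - 1*7970) - 22190) = (-6 - 282)/((-3636 - 7970) - 22190) = -288/(-11606 - 22190) = -288/(-33796) = -288*(-1/33796) = 72/8449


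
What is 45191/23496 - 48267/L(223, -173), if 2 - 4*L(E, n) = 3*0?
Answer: -2268117673/23496 ≈ -96532.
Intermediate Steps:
L(E, n) = 1/2 (L(E, n) = 1/2 - 3*0/4 = 1/2 - 1/4*0 = 1/2 + 0 = 1/2)
45191/23496 - 48267/L(223, -173) = 45191/23496 - 48267/1/2 = 45191*(1/23496) - 48267*2 = 45191/23496 - 96534 = -2268117673/23496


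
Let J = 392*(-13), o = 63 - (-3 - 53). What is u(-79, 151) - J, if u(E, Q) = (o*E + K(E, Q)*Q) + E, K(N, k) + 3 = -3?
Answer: -5290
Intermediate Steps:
K(N, k) = -6 (K(N, k) = -3 - 3 = -6)
o = 119 (o = 63 - 1*(-56) = 63 + 56 = 119)
u(E, Q) = -6*Q + 120*E (u(E, Q) = (119*E - 6*Q) + E = (-6*Q + 119*E) + E = -6*Q + 120*E)
J = -5096
u(-79, 151) - J = (-6*151 + 120*(-79)) - 1*(-5096) = (-906 - 9480) + 5096 = -10386 + 5096 = -5290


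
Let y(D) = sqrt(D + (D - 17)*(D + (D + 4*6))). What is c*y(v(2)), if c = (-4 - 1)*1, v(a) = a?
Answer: -5*I*sqrt(418) ≈ -102.23*I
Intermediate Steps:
c = -5 (c = -5*1 = -5)
y(D) = sqrt(D + (-17 + D)*(24 + 2*D)) (y(D) = sqrt(D + (-17 + D)*(D + (D + 24))) = sqrt(D + (-17 + D)*(D + (24 + D))) = sqrt(D + (-17 + D)*(24 + 2*D)))
c*y(v(2)) = -5*sqrt(-408 - 9*2 + 2*2**2) = -5*sqrt(-408 - 18 + 2*4) = -5*sqrt(-408 - 18 + 8) = -5*I*sqrt(418)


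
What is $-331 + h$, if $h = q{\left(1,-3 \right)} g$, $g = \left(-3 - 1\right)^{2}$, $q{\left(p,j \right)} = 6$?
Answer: $-235$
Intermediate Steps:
$g = 16$ ($g = \left(-4\right)^{2} = 16$)
$h = 96$ ($h = 6 \cdot 16 = 96$)
$-331 + h = -331 + 96 = -235$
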